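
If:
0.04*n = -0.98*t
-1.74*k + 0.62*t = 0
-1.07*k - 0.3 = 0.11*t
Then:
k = -0.22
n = 14.96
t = -0.61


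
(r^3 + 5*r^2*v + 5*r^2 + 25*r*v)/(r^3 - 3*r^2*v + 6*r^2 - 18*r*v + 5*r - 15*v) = r*(r + 5*v)/(r^2 - 3*r*v + r - 3*v)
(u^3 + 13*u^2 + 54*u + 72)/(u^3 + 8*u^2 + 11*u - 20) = (u^2 + 9*u + 18)/(u^2 + 4*u - 5)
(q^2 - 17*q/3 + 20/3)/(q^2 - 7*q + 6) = (3*q^2 - 17*q + 20)/(3*(q^2 - 7*q + 6))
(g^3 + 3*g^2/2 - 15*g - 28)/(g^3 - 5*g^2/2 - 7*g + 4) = (2*g + 7)/(2*g - 1)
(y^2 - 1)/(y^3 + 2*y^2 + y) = (y - 1)/(y*(y + 1))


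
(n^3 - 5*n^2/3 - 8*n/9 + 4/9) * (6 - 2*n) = -2*n^4 + 28*n^3/3 - 74*n^2/9 - 56*n/9 + 8/3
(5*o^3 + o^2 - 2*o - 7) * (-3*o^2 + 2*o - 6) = -15*o^5 + 7*o^4 - 22*o^3 + 11*o^2 - 2*o + 42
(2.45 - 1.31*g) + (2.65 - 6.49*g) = 5.1 - 7.8*g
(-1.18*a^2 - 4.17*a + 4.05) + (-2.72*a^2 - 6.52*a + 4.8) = -3.9*a^2 - 10.69*a + 8.85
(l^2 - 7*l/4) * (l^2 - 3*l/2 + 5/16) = l^4 - 13*l^3/4 + 47*l^2/16 - 35*l/64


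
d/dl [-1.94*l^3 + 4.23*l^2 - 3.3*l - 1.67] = -5.82*l^2 + 8.46*l - 3.3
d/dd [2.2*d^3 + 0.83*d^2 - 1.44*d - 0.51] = 6.6*d^2 + 1.66*d - 1.44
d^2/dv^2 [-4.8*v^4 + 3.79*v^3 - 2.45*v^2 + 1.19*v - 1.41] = -57.6*v^2 + 22.74*v - 4.9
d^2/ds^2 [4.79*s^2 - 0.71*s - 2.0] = 9.58000000000000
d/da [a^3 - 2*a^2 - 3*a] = 3*a^2 - 4*a - 3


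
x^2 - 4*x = x*(x - 4)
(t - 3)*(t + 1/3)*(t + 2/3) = t^3 - 2*t^2 - 25*t/9 - 2/3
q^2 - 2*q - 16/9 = (q - 8/3)*(q + 2/3)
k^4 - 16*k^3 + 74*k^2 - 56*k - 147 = (k - 7)^2*(k - 3)*(k + 1)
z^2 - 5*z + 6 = (z - 3)*(z - 2)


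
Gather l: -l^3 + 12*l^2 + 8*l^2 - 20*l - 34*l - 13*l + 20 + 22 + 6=-l^3 + 20*l^2 - 67*l + 48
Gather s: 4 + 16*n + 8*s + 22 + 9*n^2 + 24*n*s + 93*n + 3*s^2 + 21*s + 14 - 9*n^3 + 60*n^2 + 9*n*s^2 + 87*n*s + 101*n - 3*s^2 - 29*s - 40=-9*n^3 + 69*n^2 + 9*n*s^2 + 111*n*s + 210*n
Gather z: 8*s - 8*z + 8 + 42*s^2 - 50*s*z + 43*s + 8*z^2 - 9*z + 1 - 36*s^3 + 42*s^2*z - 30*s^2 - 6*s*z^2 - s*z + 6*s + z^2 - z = -36*s^3 + 12*s^2 + 57*s + z^2*(9 - 6*s) + z*(42*s^2 - 51*s - 18) + 9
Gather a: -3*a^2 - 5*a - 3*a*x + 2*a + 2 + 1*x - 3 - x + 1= -3*a^2 + a*(-3*x - 3)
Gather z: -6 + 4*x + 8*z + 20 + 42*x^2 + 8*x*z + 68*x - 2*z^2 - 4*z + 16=42*x^2 + 72*x - 2*z^2 + z*(8*x + 4) + 30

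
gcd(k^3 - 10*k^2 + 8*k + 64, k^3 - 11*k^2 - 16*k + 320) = k - 8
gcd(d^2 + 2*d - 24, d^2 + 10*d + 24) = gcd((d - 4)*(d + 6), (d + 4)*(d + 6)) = d + 6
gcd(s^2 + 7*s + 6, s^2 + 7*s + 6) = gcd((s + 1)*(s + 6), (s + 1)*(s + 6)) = s^2 + 7*s + 6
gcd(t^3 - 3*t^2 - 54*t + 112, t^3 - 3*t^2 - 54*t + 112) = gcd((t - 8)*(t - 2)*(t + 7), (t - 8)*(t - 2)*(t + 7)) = t^3 - 3*t^2 - 54*t + 112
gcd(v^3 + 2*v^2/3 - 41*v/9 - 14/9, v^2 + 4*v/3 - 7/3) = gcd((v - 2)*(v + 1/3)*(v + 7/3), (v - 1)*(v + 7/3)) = v + 7/3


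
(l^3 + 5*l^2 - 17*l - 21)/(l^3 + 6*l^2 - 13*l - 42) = (l + 1)/(l + 2)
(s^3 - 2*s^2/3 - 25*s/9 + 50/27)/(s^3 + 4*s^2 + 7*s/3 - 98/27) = (9*s^2 - 25)/(9*s^2 + 42*s + 49)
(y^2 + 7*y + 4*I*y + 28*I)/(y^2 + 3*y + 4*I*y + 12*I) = (y + 7)/(y + 3)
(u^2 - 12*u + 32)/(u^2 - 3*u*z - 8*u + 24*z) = (4 - u)/(-u + 3*z)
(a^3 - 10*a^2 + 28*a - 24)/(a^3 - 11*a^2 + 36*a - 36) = (a - 2)/(a - 3)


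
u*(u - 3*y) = u^2 - 3*u*y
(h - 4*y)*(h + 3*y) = h^2 - h*y - 12*y^2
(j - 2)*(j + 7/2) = j^2 + 3*j/2 - 7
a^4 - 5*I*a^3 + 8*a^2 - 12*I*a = a*(a - 6*I)*(a - I)*(a + 2*I)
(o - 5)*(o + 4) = o^2 - o - 20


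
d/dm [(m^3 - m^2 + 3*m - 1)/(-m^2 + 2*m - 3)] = (-m^4 + 4*m^3 - 8*m^2 + 4*m - 7)/(m^4 - 4*m^3 + 10*m^2 - 12*m + 9)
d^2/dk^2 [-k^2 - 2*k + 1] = -2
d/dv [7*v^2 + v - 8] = 14*v + 1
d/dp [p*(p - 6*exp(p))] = -p*(6*exp(p) - 1) + p - 6*exp(p)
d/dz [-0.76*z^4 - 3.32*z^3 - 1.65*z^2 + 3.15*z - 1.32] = -3.04*z^3 - 9.96*z^2 - 3.3*z + 3.15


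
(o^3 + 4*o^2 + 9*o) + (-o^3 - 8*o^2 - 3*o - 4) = -4*o^2 + 6*o - 4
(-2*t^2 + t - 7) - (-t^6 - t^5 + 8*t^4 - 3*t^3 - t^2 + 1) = t^6 + t^5 - 8*t^4 + 3*t^3 - t^2 + t - 8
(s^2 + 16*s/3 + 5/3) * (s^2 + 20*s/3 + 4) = s^4 + 12*s^3 + 371*s^2/9 + 292*s/9 + 20/3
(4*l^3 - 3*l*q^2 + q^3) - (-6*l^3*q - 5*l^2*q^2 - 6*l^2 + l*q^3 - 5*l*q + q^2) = 6*l^3*q + 4*l^3 + 5*l^2*q^2 + 6*l^2 - l*q^3 - 3*l*q^2 + 5*l*q + q^3 - q^2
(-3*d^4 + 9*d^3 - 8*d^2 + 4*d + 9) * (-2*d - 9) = 6*d^5 + 9*d^4 - 65*d^3 + 64*d^2 - 54*d - 81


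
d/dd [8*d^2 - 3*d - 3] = 16*d - 3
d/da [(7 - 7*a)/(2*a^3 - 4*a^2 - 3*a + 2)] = 7*(4*a^3 - 10*a^2 + 8*a + 1)/(4*a^6 - 16*a^5 + 4*a^4 + 32*a^3 - 7*a^2 - 12*a + 4)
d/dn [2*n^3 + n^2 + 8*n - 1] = 6*n^2 + 2*n + 8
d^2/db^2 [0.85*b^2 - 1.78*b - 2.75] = 1.70000000000000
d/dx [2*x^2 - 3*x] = 4*x - 3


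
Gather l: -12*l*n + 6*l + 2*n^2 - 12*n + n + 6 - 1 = l*(6 - 12*n) + 2*n^2 - 11*n + 5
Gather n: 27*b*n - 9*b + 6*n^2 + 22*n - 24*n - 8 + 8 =-9*b + 6*n^2 + n*(27*b - 2)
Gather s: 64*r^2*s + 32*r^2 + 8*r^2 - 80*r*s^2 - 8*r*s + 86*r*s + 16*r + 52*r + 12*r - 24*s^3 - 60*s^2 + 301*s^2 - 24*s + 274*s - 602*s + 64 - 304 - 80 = 40*r^2 + 80*r - 24*s^3 + s^2*(241 - 80*r) + s*(64*r^2 + 78*r - 352) - 320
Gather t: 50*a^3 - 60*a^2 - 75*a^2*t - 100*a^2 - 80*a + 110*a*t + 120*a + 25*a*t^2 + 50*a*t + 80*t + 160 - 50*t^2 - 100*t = 50*a^3 - 160*a^2 + 40*a + t^2*(25*a - 50) + t*(-75*a^2 + 160*a - 20) + 160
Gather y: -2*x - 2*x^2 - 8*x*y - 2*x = -2*x^2 - 8*x*y - 4*x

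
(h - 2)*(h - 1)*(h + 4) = h^3 + h^2 - 10*h + 8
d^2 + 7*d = d*(d + 7)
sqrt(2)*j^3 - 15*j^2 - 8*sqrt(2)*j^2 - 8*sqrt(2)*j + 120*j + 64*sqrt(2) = (j - 8)*(j - 8*sqrt(2))*(sqrt(2)*j + 1)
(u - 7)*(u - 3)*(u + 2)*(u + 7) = u^4 - u^3 - 55*u^2 + 49*u + 294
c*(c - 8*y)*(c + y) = c^3 - 7*c^2*y - 8*c*y^2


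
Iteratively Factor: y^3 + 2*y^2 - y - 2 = (y - 1)*(y^2 + 3*y + 2) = (y - 1)*(y + 1)*(y + 2)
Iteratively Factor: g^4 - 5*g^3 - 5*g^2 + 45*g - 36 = (g - 4)*(g^3 - g^2 - 9*g + 9) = (g - 4)*(g + 3)*(g^2 - 4*g + 3) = (g - 4)*(g - 1)*(g + 3)*(g - 3)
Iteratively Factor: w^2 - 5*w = (w)*(w - 5)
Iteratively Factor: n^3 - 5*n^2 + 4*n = (n)*(n^2 - 5*n + 4) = n*(n - 1)*(n - 4)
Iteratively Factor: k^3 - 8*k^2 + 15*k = (k - 5)*(k^2 - 3*k) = (k - 5)*(k - 3)*(k)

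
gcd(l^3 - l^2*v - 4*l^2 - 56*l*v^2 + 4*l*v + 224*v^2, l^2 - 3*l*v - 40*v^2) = -l + 8*v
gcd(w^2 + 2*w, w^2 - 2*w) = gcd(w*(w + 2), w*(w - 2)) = w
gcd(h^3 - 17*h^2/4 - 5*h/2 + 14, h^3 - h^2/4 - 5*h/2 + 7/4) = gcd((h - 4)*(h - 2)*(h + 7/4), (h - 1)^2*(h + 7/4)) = h + 7/4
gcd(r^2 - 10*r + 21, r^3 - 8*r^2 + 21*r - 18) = r - 3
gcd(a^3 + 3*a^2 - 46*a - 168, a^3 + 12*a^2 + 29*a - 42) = a + 6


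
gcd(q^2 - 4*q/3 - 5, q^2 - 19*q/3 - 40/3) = q + 5/3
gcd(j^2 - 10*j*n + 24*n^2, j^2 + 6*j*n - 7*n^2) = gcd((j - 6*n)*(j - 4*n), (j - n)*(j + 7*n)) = 1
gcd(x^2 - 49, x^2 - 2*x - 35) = x - 7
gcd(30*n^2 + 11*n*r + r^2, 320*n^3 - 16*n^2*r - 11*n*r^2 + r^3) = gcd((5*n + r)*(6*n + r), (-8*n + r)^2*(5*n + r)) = 5*n + r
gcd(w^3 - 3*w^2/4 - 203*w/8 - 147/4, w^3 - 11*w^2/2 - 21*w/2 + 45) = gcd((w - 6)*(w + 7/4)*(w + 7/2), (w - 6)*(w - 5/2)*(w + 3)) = w - 6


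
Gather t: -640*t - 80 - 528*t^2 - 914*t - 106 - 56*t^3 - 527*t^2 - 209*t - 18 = -56*t^3 - 1055*t^2 - 1763*t - 204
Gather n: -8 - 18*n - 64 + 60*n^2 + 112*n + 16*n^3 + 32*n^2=16*n^3 + 92*n^2 + 94*n - 72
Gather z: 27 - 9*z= 27 - 9*z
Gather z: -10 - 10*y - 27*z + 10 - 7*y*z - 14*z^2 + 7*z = -10*y - 14*z^2 + z*(-7*y - 20)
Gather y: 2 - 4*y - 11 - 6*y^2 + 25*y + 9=-6*y^2 + 21*y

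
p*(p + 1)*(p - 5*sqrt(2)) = p^3 - 5*sqrt(2)*p^2 + p^2 - 5*sqrt(2)*p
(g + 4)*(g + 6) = g^2 + 10*g + 24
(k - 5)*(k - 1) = k^2 - 6*k + 5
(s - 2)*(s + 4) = s^2 + 2*s - 8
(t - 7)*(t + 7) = t^2 - 49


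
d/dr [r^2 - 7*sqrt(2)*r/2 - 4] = 2*r - 7*sqrt(2)/2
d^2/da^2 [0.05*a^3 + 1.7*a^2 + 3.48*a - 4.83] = 0.3*a + 3.4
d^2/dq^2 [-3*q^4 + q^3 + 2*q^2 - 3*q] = -36*q^2 + 6*q + 4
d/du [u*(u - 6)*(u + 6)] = 3*u^2 - 36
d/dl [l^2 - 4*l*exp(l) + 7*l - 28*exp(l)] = -4*l*exp(l) + 2*l - 32*exp(l) + 7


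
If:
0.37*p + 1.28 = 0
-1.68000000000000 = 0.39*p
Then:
No Solution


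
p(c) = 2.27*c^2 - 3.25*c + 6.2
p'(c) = 4.54*c - 3.25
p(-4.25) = 61.01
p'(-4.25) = -22.54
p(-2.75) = 32.30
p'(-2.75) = -15.74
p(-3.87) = 52.78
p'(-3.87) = -20.82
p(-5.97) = 106.51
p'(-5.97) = -30.35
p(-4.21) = 60.12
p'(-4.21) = -22.36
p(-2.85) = 33.90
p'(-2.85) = -16.19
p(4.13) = 31.50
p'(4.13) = 15.50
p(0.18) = 5.69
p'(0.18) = -2.43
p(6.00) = 68.42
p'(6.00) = 23.99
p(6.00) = 68.42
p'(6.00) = 23.99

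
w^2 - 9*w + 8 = (w - 8)*(w - 1)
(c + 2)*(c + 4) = c^2 + 6*c + 8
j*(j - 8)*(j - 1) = j^3 - 9*j^2 + 8*j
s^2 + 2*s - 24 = (s - 4)*(s + 6)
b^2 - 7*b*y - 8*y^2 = (b - 8*y)*(b + y)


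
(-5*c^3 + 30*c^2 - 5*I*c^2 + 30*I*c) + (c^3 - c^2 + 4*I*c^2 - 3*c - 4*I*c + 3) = -4*c^3 + 29*c^2 - I*c^2 - 3*c + 26*I*c + 3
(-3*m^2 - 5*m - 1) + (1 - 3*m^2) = -6*m^2 - 5*m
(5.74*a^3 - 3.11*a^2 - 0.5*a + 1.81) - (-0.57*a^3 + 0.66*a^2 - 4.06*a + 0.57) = 6.31*a^3 - 3.77*a^2 + 3.56*a + 1.24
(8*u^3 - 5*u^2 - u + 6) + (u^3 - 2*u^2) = 9*u^3 - 7*u^2 - u + 6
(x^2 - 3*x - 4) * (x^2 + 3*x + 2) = x^4 - 11*x^2 - 18*x - 8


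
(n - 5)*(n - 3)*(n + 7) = n^3 - n^2 - 41*n + 105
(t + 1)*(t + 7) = t^2 + 8*t + 7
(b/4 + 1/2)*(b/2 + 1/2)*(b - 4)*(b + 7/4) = b^4/8 + 3*b^3/32 - 47*b^2/32 - 51*b/16 - 7/4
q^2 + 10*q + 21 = (q + 3)*(q + 7)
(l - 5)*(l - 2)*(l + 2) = l^3 - 5*l^2 - 4*l + 20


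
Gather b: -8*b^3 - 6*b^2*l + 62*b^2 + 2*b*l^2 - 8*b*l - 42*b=-8*b^3 + b^2*(62 - 6*l) + b*(2*l^2 - 8*l - 42)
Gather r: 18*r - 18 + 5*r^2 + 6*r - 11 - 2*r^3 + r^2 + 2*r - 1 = -2*r^3 + 6*r^2 + 26*r - 30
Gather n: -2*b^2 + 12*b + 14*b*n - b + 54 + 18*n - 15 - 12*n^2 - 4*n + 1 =-2*b^2 + 11*b - 12*n^2 + n*(14*b + 14) + 40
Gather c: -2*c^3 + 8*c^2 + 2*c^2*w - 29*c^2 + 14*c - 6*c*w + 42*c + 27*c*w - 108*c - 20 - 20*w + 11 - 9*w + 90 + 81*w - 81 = -2*c^3 + c^2*(2*w - 21) + c*(21*w - 52) + 52*w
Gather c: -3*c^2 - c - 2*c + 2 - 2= -3*c^2 - 3*c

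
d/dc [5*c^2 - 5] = 10*c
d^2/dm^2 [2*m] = 0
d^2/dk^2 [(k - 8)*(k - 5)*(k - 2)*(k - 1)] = 12*k^2 - 96*k + 162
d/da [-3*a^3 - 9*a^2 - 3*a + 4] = -9*a^2 - 18*a - 3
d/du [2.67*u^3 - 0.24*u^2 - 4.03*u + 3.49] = 8.01*u^2 - 0.48*u - 4.03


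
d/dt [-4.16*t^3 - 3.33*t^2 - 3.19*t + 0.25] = -12.48*t^2 - 6.66*t - 3.19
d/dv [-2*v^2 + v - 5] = 1 - 4*v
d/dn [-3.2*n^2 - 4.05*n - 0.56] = -6.4*n - 4.05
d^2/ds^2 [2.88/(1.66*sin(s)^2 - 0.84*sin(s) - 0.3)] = (31.744512*sin(s)^4 - 12.047616*sin(s)^3 - 39.84768*sin(s)^2 + 23.369472*sin(s) - 6.932736)/(-1.66*sin(s)^2 + 0.84*sin(s) + 0.3)^3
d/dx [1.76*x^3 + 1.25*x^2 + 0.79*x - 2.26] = 5.28*x^2 + 2.5*x + 0.79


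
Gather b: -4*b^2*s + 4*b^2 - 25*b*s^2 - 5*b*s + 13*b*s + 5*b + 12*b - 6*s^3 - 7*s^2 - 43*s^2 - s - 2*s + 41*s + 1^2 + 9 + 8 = b^2*(4 - 4*s) + b*(-25*s^2 + 8*s + 17) - 6*s^3 - 50*s^2 + 38*s + 18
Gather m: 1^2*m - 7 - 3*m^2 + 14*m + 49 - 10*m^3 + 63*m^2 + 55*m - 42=-10*m^3 + 60*m^2 + 70*m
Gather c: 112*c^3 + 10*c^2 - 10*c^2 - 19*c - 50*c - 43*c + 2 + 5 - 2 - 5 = 112*c^3 - 112*c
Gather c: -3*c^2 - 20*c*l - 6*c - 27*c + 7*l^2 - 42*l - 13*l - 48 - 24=-3*c^2 + c*(-20*l - 33) + 7*l^2 - 55*l - 72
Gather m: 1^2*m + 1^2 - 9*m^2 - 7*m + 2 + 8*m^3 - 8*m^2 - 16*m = 8*m^3 - 17*m^2 - 22*m + 3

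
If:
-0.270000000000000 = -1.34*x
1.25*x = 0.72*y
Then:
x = 0.20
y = 0.35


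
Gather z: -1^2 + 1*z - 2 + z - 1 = 2*z - 4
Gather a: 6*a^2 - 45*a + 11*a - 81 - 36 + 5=6*a^2 - 34*a - 112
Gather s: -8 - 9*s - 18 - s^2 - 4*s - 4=-s^2 - 13*s - 30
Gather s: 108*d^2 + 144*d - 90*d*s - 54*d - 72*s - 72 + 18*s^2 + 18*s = 108*d^2 + 90*d + 18*s^2 + s*(-90*d - 54) - 72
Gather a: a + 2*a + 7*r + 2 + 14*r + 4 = 3*a + 21*r + 6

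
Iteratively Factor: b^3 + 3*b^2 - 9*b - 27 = (b - 3)*(b^2 + 6*b + 9) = (b - 3)*(b + 3)*(b + 3)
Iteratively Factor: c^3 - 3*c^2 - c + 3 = (c - 1)*(c^2 - 2*c - 3) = (c - 1)*(c + 1)*(c - 3)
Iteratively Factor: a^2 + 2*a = (a)*(a + 2)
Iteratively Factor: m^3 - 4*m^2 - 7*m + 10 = (m - 1)*(m^2 - 3*m - 10) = (m - 1)*(m + 2)*(m - 5)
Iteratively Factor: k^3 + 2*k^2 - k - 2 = (k + 2)*(k^2 - 1) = (k + 1)*(k + 2)*(k - 1)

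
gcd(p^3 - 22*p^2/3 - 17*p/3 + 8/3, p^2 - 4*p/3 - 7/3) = p + 1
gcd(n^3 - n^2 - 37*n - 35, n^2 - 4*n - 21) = n - 7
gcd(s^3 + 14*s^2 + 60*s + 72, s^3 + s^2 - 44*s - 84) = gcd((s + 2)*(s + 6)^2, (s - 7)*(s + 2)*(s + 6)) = s^2 + 8*s + 12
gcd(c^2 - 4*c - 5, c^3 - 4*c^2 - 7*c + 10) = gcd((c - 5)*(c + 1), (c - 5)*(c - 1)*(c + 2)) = c - 5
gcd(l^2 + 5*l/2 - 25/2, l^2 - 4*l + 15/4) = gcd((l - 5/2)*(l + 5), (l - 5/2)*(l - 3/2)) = l - 5/2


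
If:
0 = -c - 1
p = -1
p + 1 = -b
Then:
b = 0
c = -1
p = -1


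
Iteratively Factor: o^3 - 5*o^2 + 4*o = (o)*(o^2 - 5*o + 4) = o*(o - 4)*(o - 1)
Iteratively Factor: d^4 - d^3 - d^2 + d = (d - 1)*(d^3 - d) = d*(d - 1)*(d^2 - 1) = d*(d - 1)*(d + 1)*(d - 1)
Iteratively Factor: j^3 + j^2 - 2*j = (j + 2)*(j^2 - j) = j*(j + 2)*(j - 1)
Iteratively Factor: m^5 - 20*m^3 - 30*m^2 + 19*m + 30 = (m - 5)*(m^4 + 5*m^3 + 5*m^2 - 5*m - 6) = (m - 5)*(m + 1)*(m^3 + 4*m^2 + m - 6) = (m - 5)*(m + 1)*(m + 2)*(m^2 + 2*m - 3) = (m - 5)*(m - 1)*(m + 1)*(m + 2)*(m + 3)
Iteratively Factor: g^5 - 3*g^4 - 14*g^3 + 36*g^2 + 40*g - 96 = (g + 2)*(g^4 - 5*g^3 - 4*g^2 + 44*g - 48) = (g - 4)*(g + 2)*(g^3 - g^2 - 8*g + 12) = (g - 4)*(g - 2)*(g + 2)*(g^2 + g - 6) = (g - 4)*(g - 2)^2*(g + 2)*(g + 3)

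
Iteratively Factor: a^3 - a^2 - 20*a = (a - 5)*(a^2 + 4*a) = (a - 5)*(a + 4)*(a)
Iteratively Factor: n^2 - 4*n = (n)*(n - 4)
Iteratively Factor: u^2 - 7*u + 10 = (u - 5)*(u - 2)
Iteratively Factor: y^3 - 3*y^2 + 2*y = (y)*(y^2 - 3*y + 2) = y*(y - 2)*(y - 1)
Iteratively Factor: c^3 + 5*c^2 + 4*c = (c)*(c^2 + 5*c + 4) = c*(c + 4)*(c + 1)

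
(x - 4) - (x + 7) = -11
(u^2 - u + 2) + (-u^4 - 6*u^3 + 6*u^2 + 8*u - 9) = -u^4 - 6*u^3 + 7*u^2 + 7*u - 7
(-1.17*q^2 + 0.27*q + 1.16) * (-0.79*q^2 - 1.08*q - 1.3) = 0.9243*q^4 + 1.0503*q^3 + 0.313*q^2 - 1.6038*q - 1.508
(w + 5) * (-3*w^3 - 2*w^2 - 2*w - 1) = -3*w^4 - 17*w^3 - 12*w^2 - 11*w - 5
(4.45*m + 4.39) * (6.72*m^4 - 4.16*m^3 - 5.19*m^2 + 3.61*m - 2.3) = 29.904*m^5 + 10.9888*m^4 - 41.3579*m^3 - 6.7196*m^2 + 5.6129*m - 10.097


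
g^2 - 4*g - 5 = (g - 5)*(g + 1)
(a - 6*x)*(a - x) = a^2 - 7*a*x + 6*x^2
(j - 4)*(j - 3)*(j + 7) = j^3 - 37*j + 84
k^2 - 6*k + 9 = (k - 3)^2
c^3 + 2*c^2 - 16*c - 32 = (c - 4)*(c + 2)*(c + 4)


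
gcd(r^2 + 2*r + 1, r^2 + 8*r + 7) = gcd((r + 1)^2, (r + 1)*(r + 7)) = r + 1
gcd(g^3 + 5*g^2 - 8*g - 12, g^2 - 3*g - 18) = 1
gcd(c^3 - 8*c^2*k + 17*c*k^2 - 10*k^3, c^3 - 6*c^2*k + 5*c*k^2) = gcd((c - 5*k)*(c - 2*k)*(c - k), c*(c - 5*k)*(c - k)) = c^2 - 6*c*k + 5*k^2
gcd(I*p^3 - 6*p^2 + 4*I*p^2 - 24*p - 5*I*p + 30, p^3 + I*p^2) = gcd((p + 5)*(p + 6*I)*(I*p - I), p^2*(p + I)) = 1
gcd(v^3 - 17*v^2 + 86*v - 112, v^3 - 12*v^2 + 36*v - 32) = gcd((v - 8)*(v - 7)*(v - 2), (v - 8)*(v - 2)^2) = v^2 - 10*v + 16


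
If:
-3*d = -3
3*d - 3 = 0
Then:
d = 1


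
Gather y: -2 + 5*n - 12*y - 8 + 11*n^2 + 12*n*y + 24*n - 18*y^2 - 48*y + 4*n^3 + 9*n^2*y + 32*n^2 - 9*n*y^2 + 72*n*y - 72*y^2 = 4*n^3 + 43*n^2 + 29*n + y^2*(-9*n - 90) + y*(9*n^2 + 84*n - 60) - 10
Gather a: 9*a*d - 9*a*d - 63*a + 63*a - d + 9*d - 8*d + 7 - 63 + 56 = 0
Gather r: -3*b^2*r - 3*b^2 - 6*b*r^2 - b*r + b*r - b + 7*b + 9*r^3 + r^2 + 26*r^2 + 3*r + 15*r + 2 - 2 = -3*b^2 + 6*b + 9*r^3 + r^2*(27 - 6*b) + r*(18 - 3*b^2)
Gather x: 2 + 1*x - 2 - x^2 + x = -x^2 + 2*x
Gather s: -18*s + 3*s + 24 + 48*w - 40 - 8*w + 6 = -15*s + 40*w - 10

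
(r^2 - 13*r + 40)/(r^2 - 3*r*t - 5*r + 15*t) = (r - 8)/(r - 3*t)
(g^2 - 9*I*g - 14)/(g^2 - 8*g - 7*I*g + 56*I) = (g - 2*I)/(g - 8)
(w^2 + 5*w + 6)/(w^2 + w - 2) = (w + 3)/(w - 1)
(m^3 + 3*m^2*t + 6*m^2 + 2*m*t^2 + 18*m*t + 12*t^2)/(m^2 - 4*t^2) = (-m^2 - m*t - 6*m - 6*t)/(-m + 2*t)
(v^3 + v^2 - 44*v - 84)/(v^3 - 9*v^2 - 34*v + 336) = (v + 2)/(v - 8)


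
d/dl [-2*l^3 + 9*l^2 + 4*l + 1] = -6*l^2 + 18*l + 4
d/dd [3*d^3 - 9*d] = 9*d^2 - 9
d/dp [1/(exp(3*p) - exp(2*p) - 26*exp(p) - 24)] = (-3*exp(2*p) + 2*exp(p) + 26)*exp(p)/(-exp(3*p) + exp(2*p) + 26*exp(p) + 24)^2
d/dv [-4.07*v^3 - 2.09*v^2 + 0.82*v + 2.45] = -12.21*v^2 - 4.18*v + 0.82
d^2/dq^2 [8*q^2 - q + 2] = 16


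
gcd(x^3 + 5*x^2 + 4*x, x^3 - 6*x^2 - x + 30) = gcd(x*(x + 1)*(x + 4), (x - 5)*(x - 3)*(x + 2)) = 1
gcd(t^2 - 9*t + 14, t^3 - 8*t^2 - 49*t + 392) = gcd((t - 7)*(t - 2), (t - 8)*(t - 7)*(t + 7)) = t - 7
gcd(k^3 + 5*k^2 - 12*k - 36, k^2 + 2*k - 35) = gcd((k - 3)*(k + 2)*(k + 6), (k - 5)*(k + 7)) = 1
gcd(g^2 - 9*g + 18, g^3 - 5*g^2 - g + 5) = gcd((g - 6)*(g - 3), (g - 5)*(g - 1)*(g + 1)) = 1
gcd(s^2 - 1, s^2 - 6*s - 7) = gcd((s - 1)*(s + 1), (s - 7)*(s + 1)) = s + 1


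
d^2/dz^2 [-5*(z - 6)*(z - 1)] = -10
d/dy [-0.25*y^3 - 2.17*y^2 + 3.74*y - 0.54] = -0.75*y^2 - 4.34*y + 3.74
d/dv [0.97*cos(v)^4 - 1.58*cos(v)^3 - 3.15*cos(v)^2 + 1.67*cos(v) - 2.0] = (-3.88*cos(v)^3 + 4.74*cos(v)^2 + 6.3*cos(v) - 1.67)*sin(v)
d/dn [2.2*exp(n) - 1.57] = 2.2*exp(n)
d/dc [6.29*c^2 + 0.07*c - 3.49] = 12.58*c + 0.07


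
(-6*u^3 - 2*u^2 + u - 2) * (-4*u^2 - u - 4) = 24*u^5 + 14*u^4 + 22*u^3 + 15*u^2 - 2*u + 8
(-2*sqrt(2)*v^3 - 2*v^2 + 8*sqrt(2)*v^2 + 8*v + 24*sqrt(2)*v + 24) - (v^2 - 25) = -2*sqrt(2)*v^3 - 3*v^2 + 8*sqrt(2)*v^2 + 8*v + 24*sqrt(2)*v + 49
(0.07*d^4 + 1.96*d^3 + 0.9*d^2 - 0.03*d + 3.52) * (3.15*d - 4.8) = 0.2205*d^5 + 5.838*d^4 - 6.573*d^3 - 4.4145*d^2 + 11.232*d - 16.896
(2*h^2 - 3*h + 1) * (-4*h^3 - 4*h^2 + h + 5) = -8*h^5 + 4*h^4 + 10*h^3 + 3*h^2 - 14*h + 5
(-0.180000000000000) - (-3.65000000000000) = 3.47000000000000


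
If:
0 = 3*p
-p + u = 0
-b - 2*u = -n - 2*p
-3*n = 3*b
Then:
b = 0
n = 0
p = 0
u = 0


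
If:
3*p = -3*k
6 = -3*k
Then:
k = -2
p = 2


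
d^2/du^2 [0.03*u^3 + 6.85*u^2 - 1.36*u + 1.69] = 0.18*u + 13.7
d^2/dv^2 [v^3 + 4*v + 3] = 6*v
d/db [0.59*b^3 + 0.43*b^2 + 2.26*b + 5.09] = 1.77*b^2 + 0.86*b + 2.26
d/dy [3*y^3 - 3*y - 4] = 9*y^2 - 3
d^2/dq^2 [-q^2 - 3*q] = -2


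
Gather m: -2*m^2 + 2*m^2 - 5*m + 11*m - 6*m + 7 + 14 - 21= 0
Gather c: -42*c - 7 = -42*c - 7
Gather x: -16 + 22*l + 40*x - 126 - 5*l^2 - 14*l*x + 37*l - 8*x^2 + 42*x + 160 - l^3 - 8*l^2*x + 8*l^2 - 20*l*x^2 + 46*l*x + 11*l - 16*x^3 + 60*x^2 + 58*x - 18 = -l^3 + 3*l^2 + 70*l - 16*x^3 + x^2*(52 - 20*l) + x*(-8*l^2 + 32*l + 140)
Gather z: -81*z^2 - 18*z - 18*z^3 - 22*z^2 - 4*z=-18*z^3 - 103*z^2 - 22*z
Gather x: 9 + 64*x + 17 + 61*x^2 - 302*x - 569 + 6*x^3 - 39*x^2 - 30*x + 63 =6*x^3 + 22*x^2 - 268*x - 480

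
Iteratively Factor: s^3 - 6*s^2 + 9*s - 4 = (s - 1)*(s^2 - 5*s + 4) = (s - 4)*(s - 1)*(s - 1)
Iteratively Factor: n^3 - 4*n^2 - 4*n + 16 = (n + 2)*(n^2 - 6*n + 8) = (n - 4)*(n + 2)*(n - 2)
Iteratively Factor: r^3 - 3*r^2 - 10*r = (r)*(r^2 - 3*r - 10) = r*(r - 5)*(r + 2)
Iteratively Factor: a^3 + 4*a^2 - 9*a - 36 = (a + 3)*(a^2 + a - 12) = (a + 3)*(a + 4)*(a - 3)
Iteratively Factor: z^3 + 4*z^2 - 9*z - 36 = (z + 3)*(z^2 + z - 12) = (z - 3)*(z + 3)*(z + 4)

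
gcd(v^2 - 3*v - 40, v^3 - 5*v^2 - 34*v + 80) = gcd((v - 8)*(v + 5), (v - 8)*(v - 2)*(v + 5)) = v^2 - 3*v - 40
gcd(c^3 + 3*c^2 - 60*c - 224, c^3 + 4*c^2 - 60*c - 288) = c - 8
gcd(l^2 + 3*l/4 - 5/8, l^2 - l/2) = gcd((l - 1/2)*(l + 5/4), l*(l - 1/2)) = l - 1/2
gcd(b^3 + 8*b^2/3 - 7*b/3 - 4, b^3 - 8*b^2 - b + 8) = b + 1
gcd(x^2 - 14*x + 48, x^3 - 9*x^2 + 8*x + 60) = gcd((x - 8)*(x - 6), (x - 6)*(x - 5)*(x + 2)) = x - 6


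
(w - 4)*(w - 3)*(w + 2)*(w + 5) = w^4 - 27*w^2 + 14*w + 120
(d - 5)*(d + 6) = d^2 + d - 30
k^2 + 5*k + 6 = (k + 2)*(k + 3)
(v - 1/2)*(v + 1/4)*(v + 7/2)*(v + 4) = v^4 + 29*v^3/4 + 12*v^2 - 71*v/16 - 7/4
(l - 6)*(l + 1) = l^2 - 5*l - 6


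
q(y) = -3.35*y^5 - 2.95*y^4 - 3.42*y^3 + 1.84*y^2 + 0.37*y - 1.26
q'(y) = -16.75*y^4 - 11.8*y^3 - 10.26*y^2 + 3.68*y + 0.37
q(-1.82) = 59.31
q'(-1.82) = -152.96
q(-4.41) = 4798.20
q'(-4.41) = -5538.69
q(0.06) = -1.23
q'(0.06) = 0.55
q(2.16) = -248.07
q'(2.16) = -523.08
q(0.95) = -7.18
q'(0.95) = -29.15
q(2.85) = -888.95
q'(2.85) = -1450.72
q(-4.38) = 4634.34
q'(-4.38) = -5385.74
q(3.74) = -3181.56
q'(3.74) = -4023.87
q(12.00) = -900400.02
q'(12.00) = -369151.31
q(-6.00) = 23027.88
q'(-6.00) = -19550.27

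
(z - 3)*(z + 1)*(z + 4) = z^3 + 2*z^2 - 11*z - 12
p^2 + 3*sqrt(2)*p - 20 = (p - 2*sqrt(2))*(p + 5*sqrt(2))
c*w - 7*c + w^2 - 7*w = (c + w)*(w - 7)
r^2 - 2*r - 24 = (r - 6)*(r + 4)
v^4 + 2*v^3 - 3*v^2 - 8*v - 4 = (v - 2)*(v + 1)^2*(v + 2)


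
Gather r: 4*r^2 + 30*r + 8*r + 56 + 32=4*r^2 + 38*r + 88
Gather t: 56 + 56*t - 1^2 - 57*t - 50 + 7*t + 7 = 6*t + 12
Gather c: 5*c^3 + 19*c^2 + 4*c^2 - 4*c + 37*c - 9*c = 5*c^3 + 23*c^2 + 24*c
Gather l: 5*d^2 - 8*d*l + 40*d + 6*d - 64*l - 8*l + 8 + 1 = 5*d^2 + 46*d + l*(-8*d - 72) + 9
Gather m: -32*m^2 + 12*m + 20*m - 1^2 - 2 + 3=-32*m^2 + 32*m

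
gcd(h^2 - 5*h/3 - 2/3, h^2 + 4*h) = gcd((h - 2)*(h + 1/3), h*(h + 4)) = 1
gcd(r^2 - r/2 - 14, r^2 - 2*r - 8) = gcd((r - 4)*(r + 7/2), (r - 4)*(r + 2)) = r - 4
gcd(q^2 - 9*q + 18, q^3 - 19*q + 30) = q - 3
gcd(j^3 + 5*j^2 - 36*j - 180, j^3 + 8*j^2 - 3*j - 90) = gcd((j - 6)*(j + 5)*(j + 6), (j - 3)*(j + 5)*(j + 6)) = j^2 + 11*j + 30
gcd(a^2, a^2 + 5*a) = a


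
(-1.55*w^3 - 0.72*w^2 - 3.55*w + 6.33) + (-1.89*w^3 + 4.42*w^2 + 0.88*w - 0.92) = -3.44*w^3 + 3.7*w^2 - 2.67*w + 5.41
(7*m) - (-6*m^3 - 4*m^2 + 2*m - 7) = 6*m^3 + 4*m^2 + 5*m + 7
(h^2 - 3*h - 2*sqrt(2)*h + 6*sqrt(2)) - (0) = h^2 - 3*h - 2*sqrt(2)*h + 6*sqrt(2)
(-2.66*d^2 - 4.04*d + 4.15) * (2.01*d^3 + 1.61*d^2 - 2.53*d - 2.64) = -5.3466*d^5 - 12.403*d^4 + 8.5669*d^3 + 23.9251*d^2 + 0.166100000000002*d - 10.956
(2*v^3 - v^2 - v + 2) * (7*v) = 14*v^4 - 7*v^3 - 7*v^2 + 14*v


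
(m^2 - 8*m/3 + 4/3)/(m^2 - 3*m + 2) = (m - 2/3)/(m - 1)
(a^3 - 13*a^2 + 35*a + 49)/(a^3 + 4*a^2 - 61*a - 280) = (a^3 - 13*a^2 + 35*a + 49)/(a^3 + 4*a^2 - 61*a - 280)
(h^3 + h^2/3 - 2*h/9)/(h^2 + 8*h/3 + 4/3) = h*(3*h - 1)/(3*(h + 2))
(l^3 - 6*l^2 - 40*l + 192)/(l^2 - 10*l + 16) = (l^2 + 2*l - 24)/(l - 2)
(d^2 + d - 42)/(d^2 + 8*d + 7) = (d - 6)/(d + 1)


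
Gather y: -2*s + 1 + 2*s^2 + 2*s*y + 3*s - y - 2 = 2*s^2 + s + y*(2*s - 1) - 1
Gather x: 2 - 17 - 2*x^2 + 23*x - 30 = -2*x^2 + 23*x - 45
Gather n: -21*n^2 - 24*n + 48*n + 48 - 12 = -21*n^2 + 24*n + 36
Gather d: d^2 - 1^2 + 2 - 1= d^2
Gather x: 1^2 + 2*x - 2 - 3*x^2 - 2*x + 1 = -3*x^2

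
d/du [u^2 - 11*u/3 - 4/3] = 2*u - 11/3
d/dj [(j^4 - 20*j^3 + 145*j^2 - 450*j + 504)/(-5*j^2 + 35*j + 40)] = (-2*j^5 + 41*j^4 - 248*j^3 + 85*j^2 + 3328*j - 7128)/(5*(j^4 - 14*j^3 + 33*j^2 + 112*j + 64))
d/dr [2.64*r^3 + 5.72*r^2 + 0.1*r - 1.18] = 7.92*r^2 + 11.44*r + 0.1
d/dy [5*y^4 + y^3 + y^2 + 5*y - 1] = 20*y^3 + 3*y^2 + 2*y + 5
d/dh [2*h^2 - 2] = 4*h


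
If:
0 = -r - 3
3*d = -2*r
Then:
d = 2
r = -3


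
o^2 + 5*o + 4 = (o + 1)*(o + 4)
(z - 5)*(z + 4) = z^2 - z - 20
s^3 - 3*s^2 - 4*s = s*(s - 4)*(s + 1)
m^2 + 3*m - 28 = (m - 4)*(m + 7)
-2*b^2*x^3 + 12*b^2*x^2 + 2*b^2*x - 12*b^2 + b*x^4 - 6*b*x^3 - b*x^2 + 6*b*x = (-2*b + x)*(x - 6)*(x - 1)*(b*x + b)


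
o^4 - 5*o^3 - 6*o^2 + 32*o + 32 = (o - 4)^2*(o + 1)*(o + 2)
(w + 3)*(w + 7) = w^2 + 10*w + 21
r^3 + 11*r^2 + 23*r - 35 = (r - 1)*(r + 5)*(r + 7)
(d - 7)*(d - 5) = d^2 - 12*d + 35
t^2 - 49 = (t - 7)*(t + 7)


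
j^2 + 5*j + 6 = (j + 2)*(j + 3)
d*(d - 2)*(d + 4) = d^3 + 2*d^2 - 8*d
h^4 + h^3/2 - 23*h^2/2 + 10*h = h*(h - 5/2)*(h - 1)*(h + 4)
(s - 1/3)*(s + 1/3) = s^2 - 1/9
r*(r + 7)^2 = r^3 + 14*r^2 + 49*r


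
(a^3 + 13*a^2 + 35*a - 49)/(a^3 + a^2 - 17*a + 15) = (a^2 + 14*a + 49)/(a^2 + 2*a - 15)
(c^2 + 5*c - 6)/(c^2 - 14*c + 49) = (c^2 + 5*c - 6)/(c^2 - 14*c + 49)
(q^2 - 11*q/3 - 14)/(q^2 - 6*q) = (q + 7/3)/q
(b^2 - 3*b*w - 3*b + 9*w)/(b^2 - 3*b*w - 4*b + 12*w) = (b - 3)/(b - 4)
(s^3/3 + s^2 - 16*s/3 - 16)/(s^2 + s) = (s^3 + 3*s^2 - 16*s - 48)/(3*s*(s + 1))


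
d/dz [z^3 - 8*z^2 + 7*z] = 3*z^2 - 16*z + 7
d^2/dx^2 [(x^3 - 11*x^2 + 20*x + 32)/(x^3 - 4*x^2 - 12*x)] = 2*(-7*x^6 + 96*x^5 - 444*x^4 + 208*x^3 + 384*x^2 + 4608*x + 4608)/(x^3*(x^6 - 12*x^5 + 12*x^4 + 224*x^3 - 144*x^2 - 1728*x - 1728))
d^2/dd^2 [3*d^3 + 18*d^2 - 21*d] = 18*d + 36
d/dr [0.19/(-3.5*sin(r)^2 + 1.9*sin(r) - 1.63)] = (1.33*sin(r) - 0.361)*cos(r)/(3.5*sin(r)^2 - 1.9*sin(r) + 1.63)^2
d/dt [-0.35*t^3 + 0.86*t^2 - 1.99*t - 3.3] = -1.05*t^2 + 1.72*t - 1.99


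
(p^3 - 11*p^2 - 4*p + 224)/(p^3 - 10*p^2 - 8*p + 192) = (p - 7)/(p - 6)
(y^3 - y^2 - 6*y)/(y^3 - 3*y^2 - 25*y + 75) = y*(y + 2)/(y^2 - 25)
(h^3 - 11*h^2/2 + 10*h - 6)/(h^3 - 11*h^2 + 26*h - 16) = (h^2 - 7*h/2 + 3)/(h^2 - 9*h + 8)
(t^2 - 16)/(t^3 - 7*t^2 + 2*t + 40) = (t + 4)/(t^2 - 3*t - 10)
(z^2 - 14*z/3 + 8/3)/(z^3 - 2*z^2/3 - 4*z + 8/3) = (z - 4)/(z^2 - 4)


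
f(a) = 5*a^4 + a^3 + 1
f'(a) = 20*a^3 + 3*a^2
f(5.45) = 4574.07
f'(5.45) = 3326.68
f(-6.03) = 6392.32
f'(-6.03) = -4276.04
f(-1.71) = 38.75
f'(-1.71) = -91.23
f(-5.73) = 5202.86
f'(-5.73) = -3664.15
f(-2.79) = 282.24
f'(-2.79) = -411.00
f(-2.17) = 101.65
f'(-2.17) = -190.24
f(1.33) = 19.00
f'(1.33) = 52.36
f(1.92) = 76.03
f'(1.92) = 152.62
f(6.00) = 6697.00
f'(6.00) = 4428.00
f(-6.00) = 6265.00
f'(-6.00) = -4212.00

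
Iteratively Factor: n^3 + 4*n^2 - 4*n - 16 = (n + 4)*(n^2 - 4) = (n - 2)*(n + 4)*(n + 2)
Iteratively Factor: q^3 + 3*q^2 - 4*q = (q - 1)*(q^2 + 4*q) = (q - 1)*(q + 4)*(q)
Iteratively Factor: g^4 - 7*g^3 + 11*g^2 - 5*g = (g)*(g^3 - 7*g^2 + 11*g - 5) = g*(g - 1)*(g^2 - 6*g + 5) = g*(g - 5)*(g - 1)*(g - 1)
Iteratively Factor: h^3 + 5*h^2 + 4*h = (h + 1)*(h^2 + 4*h) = (h + 1)*(h + 4)*(h)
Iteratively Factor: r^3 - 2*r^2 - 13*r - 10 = (r + 1)*(r^2 - 3*r - 10) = (r - 5)*(r + 1)*(r + 2)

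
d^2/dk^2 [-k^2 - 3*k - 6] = -2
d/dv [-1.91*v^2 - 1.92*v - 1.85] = -3.82*v - 1.92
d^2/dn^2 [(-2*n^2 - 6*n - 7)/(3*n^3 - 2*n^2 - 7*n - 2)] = 2*(-18*n^6 - 162*n^5 - 396*n^4 + 130*n^3 + 165*n^2 - 348*n - 239)/(27*n^9 - 54*n^8 - 153*n^7 + 190*n^6 + 429*n^5 - 66*n^4 - 475*n^3 - 318*n^2 - 84*n - 8)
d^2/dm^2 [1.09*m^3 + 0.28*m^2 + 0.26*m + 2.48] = 6.54*m + 0.56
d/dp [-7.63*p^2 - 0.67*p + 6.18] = -15.26*p - 0.67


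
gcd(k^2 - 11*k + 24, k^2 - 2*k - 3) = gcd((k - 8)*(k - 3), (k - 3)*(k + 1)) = k - 3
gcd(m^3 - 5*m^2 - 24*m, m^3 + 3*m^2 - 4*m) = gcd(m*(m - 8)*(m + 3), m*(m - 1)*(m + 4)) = m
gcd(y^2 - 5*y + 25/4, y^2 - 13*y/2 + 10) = y - 5/2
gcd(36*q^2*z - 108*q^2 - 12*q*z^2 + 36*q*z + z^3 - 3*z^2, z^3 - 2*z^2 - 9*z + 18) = z - 3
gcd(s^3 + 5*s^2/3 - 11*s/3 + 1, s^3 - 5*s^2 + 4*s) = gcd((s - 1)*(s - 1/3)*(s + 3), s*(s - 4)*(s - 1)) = s - 1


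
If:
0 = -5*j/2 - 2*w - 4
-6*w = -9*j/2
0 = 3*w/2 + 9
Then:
No Solution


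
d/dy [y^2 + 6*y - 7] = 2*y + 6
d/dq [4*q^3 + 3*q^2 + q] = 12*q^2 + 6*q + 1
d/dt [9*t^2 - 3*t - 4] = 18*t - 3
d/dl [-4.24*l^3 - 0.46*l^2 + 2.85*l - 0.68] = -12.72*l^2 - 0.92*l + 2.85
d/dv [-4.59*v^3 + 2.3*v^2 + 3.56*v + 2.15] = -13.77*v^2 + 4.6*v + 3.56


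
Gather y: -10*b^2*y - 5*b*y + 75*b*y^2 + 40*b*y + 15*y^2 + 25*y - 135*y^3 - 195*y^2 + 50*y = -135*y^3 + y^2*(75*b - 180) + y*(-10*b^2 + 35*b + 75)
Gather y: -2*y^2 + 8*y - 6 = -2*y^2 + 8*y - 6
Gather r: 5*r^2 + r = 5*r^2 + r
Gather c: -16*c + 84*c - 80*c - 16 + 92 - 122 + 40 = -12*c - 6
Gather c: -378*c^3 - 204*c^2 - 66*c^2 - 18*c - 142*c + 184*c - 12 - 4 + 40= -378*c^3 - 270*c^2 + 24*c + 24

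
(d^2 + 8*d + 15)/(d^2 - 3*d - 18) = (d + 5)/(d - 6)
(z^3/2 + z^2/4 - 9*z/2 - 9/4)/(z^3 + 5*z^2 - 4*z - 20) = (2*z^3 + z^2 - 18*z - 9)/(4*(z^3 + 5*z^2 - 4*z - 20))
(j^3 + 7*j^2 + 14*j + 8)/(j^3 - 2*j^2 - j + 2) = (j^2 + 6*j + 8)/(j^2 - 3*j + 2)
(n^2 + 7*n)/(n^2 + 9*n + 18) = n*(n + 7)/(n^2 + 9*n + 18)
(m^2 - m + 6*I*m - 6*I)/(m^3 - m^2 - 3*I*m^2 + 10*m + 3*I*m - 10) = (m + 6*I)/(m^2 - 3*I*m + 10)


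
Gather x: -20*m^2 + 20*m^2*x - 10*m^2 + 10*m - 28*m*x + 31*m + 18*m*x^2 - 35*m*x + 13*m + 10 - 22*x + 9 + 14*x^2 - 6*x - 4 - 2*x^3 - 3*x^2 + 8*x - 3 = -30*m^2 + 54*m - 2*x^3 + x^2*(18*m + 11) + x*(20*m^2 - 63*m - 20) + 12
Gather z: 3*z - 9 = 3*z - 9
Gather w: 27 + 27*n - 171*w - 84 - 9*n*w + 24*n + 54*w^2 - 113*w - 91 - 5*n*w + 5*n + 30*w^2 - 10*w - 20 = 56*n + 84*w^2 + w*(-14*n - 294) - 168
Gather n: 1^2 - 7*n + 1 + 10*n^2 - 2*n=10*n^2 - 9*n + 2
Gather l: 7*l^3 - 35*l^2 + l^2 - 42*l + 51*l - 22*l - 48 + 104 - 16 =7*l^3 - 34*l^2 - 13*l + 40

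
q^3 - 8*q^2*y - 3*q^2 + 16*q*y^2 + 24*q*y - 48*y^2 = (q - 3)*(q - 4*y)^2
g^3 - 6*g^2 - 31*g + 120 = (g - 8)*(g - 3)*(g + 5)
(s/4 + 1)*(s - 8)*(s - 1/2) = s^3/4 - 9*s^2/8 - 15*s/2 + 4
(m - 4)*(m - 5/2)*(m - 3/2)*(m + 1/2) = m^4 - 15*m^3/2 + 63*m^2/4 - 41*m/8 - 15/2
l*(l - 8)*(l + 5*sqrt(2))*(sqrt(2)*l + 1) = sqrt(2)*l^4 - 8*sqrt(2)*l^3 + 11*l^3 - 88*l^2 + 5*sqrt(2)*l^2 - 40*sqrt(2)*l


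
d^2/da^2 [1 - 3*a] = 0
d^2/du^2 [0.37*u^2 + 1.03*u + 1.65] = 0.740000000000000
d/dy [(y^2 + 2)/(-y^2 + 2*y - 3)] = 2*(y^2 - y - 2)/(y^4 - 4*y^3 + 10*y^2 - 12*y + 9)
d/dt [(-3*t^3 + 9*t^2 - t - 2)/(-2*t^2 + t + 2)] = t*(6*t^3 - 6*t^2 - 11*t + 28)/(4*t^4 - 4*t^3 - 7*t^2 + 4*t + 4)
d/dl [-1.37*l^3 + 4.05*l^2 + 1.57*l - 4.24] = -4.11*l^2 + 8.1*l + 1.57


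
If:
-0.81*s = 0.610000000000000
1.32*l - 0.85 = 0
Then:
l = 0.64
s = -0.75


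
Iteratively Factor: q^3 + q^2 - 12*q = (q)*(q^2 + q - 12) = q*(q + 4)*(q - 3)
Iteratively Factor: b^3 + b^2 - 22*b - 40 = (b + 2)*(b^2 - b - 20) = (b + 2)*(b + 4)*(b - 5)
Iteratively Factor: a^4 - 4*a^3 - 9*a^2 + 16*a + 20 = (a + 2)*(a^3 - 6*a^2 + 3*a + 10) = (a - 2)*(a + 2)*(a^2 - 4*a - 5) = (a - 2)*(a + 1)*(a + 2)*(a - 5)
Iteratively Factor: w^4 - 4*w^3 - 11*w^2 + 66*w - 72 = (w - 2)*(w^3 - 2*w^2 - 15*w + 36) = (w - 3)*(w - 2)*(w^2 + w - 12) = (w - 3)*(w - 2)*(w + 4)*(w - 3)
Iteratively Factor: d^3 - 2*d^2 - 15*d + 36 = (d - 3)*(d^2 + d - 12) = (d - 3)^2*(d + 4)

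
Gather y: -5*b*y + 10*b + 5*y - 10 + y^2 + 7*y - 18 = 10*b + y^2 + y*(12 - 5*b) - 28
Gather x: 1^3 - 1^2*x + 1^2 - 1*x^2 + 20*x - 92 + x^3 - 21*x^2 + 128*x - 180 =x^3 - 22*x^2 + 147*x - 270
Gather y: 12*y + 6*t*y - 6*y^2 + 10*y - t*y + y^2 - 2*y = -5*y^2 + y*(5*t + 20)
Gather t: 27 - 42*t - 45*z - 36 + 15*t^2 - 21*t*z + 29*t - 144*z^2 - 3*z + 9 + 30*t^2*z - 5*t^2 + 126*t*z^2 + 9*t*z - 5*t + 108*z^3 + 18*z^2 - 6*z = t^2*(30*z + 10) + t*(126*z^2 - 12*z - 18) + 108*z^3 - 126*z^2 - 54*z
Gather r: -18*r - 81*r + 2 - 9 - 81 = -99*r - 88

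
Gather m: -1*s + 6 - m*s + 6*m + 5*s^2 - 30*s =m*(6 - s) + 5*s^2 - 31*s + 6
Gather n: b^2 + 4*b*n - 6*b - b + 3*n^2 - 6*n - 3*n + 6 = b^2 - 7*b + 3*n^2 + n*(4*b - 9) + 6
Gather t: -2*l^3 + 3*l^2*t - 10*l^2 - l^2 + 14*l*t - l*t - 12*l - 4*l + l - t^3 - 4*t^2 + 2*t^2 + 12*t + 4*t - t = -2*l^3 - 11*l^2 - 15*l - t^3 - 2*t^2 + t*(3*l^2 + 13*l + 15)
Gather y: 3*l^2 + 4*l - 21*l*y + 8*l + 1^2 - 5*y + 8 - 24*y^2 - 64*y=3*l^2 + 12*l - 24*y^2 + y*(-21*l - 69) + 9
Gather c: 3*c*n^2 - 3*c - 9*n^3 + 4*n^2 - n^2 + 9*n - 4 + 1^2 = c*(3*n^2 - 3) - 9*n^3 + 3*n^2 + 9*n - 3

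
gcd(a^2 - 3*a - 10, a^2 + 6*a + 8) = a + 2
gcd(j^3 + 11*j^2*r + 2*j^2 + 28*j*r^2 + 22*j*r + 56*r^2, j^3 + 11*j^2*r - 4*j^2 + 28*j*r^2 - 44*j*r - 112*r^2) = j^2 + 11*j*r + 28*r^2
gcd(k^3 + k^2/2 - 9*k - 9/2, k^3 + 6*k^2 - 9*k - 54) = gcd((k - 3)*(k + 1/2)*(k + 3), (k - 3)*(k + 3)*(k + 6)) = k^2 - 9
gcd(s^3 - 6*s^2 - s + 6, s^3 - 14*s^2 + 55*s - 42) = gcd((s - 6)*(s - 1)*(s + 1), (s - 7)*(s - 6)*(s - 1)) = s^2 - 7*s + 6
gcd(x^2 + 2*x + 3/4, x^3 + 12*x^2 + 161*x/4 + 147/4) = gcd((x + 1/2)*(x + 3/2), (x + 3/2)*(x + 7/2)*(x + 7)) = x + 3/2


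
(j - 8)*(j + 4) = j^2 - 4*j - 32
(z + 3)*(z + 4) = z^2 + 7*z + 12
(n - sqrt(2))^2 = n^2 - 2*sqrt(2)*n + 2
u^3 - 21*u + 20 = (u - 4)*(u - 1)*(u + 5)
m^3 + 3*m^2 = m^2*(m + 3)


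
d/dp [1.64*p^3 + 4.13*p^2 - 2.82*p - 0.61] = 4.92*p^2 + 8.26*p - 2.82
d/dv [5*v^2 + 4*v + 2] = 10*v + 4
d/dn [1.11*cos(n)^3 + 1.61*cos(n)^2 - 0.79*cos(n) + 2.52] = (-3.33*cos(n)^2 - 3.22*cos(n) + 0.79)*sin(n)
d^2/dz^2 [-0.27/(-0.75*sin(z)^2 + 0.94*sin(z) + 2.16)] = (0.6075*sin(z)^4 - 0.57105*sin(z)^3 + 1.076922*sin(z)^2 + 0.593892*sin(z) - 1.351944)/(-0.75*sin(z)^2 + 0.94*sin(z) + 2.16)^3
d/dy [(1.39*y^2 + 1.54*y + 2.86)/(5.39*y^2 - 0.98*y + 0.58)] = (-9.6628*y^2 - 29.2184*y + 3.696)/(29.0521*y^4 - 10.5644*y^3 + 7.2128*y^2 - 1.1368*y + 0.3364)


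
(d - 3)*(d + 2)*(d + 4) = d^3 + 3*d^2 - 10*d - 24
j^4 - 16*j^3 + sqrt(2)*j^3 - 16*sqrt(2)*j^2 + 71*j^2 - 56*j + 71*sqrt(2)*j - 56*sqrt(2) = (j - 8)*(j - 7)*(j - 1)*(j + sqrt(2))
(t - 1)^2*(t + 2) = t^3 - 3*t + 2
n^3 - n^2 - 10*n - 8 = (n - 4)*(n + 1)*(n + 2)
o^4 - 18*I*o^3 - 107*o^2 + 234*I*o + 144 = (o - 8*I)*(o - 6*I)*(o - 3*I)*(o - I)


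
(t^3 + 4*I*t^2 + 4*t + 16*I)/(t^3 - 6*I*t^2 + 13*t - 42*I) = (t^2 + 6*I*t - 8)/(t^2 - 4*I*t + 21)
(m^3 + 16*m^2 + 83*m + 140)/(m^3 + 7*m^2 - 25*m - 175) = (m + 4)/(m - 5)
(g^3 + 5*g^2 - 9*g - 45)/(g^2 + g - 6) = (g^2 + 2*g - 15)/(g - 2)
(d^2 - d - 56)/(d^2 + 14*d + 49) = (d - 8)/(d + 7)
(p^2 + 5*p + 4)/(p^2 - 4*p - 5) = (p + 4)/(p - 5)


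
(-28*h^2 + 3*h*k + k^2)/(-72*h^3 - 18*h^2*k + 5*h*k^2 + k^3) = (7*h + k)/(18*h^2 + 9*h*k + k^2)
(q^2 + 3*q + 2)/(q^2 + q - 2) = (q + 1)/(q - 1)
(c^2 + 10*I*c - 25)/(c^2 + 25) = (c + 5*I)/(c - 5*I)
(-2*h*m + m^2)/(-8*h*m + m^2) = (2*h - m)/(8*h - m)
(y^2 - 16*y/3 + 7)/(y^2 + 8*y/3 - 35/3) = (y - 3)/(y + 5)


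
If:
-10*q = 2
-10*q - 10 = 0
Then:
No Solution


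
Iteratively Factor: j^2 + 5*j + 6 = (j + 3)*(j + 2)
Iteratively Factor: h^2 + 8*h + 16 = (h + 4)*(h + 4)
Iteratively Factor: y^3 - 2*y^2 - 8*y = (y + 2)*(y^2 - 4*y) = (y - 4)*(y + 2)*(y)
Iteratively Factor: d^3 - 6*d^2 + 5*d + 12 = (d - 4)*(d^2 - 2*d - 3) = (d - 4)*(d + 1)*(d - 3)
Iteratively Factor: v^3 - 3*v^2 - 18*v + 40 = (v + 4)*(v^2 - 7*v + 10) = (v - 5)*(v + 4)*(v - 2)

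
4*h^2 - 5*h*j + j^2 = (-4*h + j)*(-h + j)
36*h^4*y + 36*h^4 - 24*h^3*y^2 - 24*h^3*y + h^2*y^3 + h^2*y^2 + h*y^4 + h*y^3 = (-3*h + y)*(-2*h + y)*(6*h + y)*(h*y + h)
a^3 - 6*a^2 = a^2*(a - 6)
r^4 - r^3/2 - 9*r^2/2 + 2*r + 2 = (r - 2)*(r - 1)*(r + 1/2)*(r + 2)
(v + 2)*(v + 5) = v^2 + 7*v + 10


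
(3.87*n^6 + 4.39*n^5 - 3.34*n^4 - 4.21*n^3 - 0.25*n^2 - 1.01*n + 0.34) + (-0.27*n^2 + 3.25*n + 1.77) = 3.87*n^6 + 4.39*n^5 - 3.34*n^4 - 4.21*n^3 - 0.52*n^2 + 2.24*n + 2.11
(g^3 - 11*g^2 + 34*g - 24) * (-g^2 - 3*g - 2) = -g^5 + 8*g^4 - 3*g^3 - 56*g^2 + 4*g + 48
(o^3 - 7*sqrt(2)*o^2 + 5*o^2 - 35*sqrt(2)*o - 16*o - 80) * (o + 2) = o^4 - 7*sqrt(2)*o^3 + 7*o^3 - 49*sqrt(2)*o^2 - 6*o^2 - 112*o - 70*sqrt(2)*o - 160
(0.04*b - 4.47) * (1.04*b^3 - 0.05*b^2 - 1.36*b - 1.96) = 0.0416*b^4 - 4.6508*b^3 + 0.1691*b^2 + 6.0008*b + 8.7612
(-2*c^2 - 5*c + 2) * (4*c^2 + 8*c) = -8*c^4 - 36*c^3 - 32*c^2 + 16*c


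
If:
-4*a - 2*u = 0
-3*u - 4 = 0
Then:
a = 2/3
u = -4/3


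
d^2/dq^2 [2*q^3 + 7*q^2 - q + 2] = 12*q + 14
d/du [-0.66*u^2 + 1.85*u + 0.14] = 1.85 - 1.32*u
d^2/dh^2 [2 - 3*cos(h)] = 3*cos(h)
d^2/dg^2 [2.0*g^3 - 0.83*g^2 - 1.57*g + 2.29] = 12.0*g - 1.66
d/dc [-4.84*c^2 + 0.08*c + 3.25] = 0.08 - 9.68*c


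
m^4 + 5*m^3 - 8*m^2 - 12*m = m*(m - 2)*(m + 1)*(m + 6)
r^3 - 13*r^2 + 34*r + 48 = (r - 8)*(r - 6)*(r + 1)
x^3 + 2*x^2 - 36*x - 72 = (x - 6)*(x + 2)*(x + 6)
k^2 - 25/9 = (k - 5/3)*(k + 5/3)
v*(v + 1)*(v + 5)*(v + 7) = v^4 + 13*v^3 + 47*v^2 + 35*v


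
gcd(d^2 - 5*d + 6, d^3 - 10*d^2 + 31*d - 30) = d^2 - 5*d + 6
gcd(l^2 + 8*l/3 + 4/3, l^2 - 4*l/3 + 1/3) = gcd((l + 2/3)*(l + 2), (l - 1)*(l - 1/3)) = 1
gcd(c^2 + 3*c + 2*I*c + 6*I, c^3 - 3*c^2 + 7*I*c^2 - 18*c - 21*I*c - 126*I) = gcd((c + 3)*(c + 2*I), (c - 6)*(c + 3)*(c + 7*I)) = c + 3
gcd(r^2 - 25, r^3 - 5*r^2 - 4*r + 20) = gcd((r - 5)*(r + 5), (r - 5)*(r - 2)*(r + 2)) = r - 5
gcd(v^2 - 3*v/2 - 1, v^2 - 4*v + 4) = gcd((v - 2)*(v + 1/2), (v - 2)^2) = v - 2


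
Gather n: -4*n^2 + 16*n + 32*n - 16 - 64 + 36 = -4*n^2 + 48*n - 44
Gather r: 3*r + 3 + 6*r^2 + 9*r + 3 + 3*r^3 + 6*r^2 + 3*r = 3*r^3 + 12*r^2 + 15*r + 6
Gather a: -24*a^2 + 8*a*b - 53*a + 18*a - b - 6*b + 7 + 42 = -24*a^2 + a*(8*b - 35) - 7*b + 49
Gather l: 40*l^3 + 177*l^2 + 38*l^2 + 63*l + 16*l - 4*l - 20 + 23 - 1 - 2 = 40*l^3 + 215*l^2 + 75*l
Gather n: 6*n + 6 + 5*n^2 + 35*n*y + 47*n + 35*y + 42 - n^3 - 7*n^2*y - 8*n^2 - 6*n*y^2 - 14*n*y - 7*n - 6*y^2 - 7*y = -n^3 + n^2*(-7*y - 3) + n*(-6*y^2 + 21*y + 46) - 6*y^2 + 28*y + 48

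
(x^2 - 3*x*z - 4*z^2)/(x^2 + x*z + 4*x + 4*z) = (x - 4*z)/(x + 4)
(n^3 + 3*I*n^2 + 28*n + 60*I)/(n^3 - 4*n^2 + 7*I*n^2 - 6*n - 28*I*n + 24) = (n^2 - 3*I*n + 10)/(n^2 + n*(-4 + I) - 4*I)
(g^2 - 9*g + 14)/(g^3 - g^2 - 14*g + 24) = (g - 7)/(g^2 + g - 12)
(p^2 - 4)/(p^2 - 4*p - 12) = (p - 2)/(p - 6)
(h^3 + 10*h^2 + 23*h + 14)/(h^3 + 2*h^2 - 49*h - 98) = (h + 1)/(h - 7)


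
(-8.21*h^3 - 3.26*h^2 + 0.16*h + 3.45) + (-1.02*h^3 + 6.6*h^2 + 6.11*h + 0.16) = -9.23*h^3 + 3.34*h^2 + 6.27*h + 3.61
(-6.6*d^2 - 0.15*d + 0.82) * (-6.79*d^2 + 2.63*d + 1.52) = 44.814*d^4 - 16.3395*d^3 - 15.9943*d^2 + 1.9286*d + 1.2464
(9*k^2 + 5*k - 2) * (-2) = -18*k^2 - 10*k + 4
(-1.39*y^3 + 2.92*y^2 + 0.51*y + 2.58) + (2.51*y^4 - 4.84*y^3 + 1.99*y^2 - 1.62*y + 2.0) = 2.51*y^4 - 6.23*y^3 + 4.91*y^2 - 1.11*y + 4.58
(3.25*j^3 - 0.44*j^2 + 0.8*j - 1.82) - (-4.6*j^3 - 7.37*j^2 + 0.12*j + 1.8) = 7.85*j^3 + 6.93*j^2 + 0.68*j - 3.62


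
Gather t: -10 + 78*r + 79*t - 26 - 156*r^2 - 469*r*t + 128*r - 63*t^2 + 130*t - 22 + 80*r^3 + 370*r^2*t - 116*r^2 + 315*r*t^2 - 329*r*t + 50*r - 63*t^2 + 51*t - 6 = 80*r^3 - 272*r^2 + 256*r + t^2*(315*r - 126) + t*(370*r^2 - 798*r + 260) - 64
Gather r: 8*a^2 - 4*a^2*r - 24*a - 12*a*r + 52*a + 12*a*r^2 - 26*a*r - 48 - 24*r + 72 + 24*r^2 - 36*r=8*a^2 + 28*a + r^2*(12*a + 24) + r*(-4*a^2 - 38*a - 60) + 24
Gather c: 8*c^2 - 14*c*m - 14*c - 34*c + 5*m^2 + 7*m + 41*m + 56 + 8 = 8*c^2 + c*(-14*m - 48) + 5*m^2 + 48*m + 64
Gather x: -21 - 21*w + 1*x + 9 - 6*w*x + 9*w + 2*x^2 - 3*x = -12*w + 2*x^2 + x*(-6*w - 2) - 12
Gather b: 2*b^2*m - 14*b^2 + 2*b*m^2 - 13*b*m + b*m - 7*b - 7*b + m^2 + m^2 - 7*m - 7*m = b^2*(2*m - 14) + b*(2*m^2 - 12*m - 14) + 2*m^2 - 14*m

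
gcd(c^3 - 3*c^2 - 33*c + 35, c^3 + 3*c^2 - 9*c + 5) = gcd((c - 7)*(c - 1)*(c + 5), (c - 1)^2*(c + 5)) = c^2 + 4*c - 5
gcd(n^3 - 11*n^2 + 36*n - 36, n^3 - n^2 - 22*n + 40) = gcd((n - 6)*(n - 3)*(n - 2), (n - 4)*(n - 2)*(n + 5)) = n - 2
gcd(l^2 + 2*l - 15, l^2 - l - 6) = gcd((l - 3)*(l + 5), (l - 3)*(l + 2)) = l - 3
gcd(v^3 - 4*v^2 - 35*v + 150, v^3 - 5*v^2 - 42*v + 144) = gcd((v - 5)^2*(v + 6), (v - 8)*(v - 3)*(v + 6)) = v + 6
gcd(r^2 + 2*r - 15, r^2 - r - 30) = r + 5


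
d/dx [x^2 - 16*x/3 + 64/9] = 2*x - 16/3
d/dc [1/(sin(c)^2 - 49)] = -2*sin(c)*cos(c)/(sin(c)^2 - 49)^2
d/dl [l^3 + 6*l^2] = 3*l*(l + 4)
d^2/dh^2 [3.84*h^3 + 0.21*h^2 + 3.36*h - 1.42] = 23.04*h + 0.42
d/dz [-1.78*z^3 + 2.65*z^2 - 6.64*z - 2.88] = -5.34*z^2 + 5.3*z - 6.64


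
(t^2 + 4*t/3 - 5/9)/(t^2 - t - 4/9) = (-9*t^2 - 12*t + 5)/(-9*t^2 + 9*t + 4)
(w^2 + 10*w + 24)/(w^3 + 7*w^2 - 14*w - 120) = (w + 4)/(w^2 + w - 20)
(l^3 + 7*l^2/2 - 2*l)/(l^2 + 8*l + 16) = l*(2*l - 1)/(2*(l + 4))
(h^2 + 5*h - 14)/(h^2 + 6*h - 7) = (h - 2)/(h - 1)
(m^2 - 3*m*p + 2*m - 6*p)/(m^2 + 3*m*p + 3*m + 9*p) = (m^2 - 3*m*p + 2*m - 6*p)/(m^2 + 3*m*p + 3*m + 9*p)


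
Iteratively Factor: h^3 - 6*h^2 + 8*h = (h - 4)*(h^2 - 2*h) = h*(h - 4)*(h - 2)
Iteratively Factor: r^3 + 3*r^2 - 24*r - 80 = (r + 4)*(r^2 - r - 20) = (r + 4)^2*(r - 5)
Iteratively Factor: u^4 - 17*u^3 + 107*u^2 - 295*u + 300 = (u - 5)*(u^3 - 12*u^2 + 47*u - 60) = (u - 5)^2*(u^2 - 7*u + 12) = (u - 5)^2*(u - 3)*(u - 4)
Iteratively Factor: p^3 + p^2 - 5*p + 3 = (p - 1)*(p^2 + 2*p - 3) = (p - 1)*(p + 3)*(p - 1)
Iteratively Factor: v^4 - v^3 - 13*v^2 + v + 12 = (v - 1)*(v^3 - 13*v - 12) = (v - 1)*(v + 3)*(v^2 - 3*v - 4) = (v - 4)*(v - 1)*(v + 3)*(v + 1)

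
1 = 1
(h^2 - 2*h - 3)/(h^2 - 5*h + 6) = (h + 1)/(h - 2)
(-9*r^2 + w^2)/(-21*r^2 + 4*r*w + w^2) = (3*r + w)/(7*r + w)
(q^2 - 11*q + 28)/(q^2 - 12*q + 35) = (q - 4)/(q - 5)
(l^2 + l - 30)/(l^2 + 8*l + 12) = (l - 5)/(l + 2)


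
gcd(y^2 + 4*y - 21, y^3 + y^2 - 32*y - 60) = 1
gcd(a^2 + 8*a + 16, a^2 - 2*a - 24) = a + 4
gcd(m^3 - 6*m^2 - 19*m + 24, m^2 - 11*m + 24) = m - 8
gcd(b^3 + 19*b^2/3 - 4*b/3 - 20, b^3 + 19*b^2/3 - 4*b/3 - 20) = b^3 + 19*b^2/3 - 4*b/3 - 20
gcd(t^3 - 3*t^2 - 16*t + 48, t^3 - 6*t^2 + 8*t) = t - 4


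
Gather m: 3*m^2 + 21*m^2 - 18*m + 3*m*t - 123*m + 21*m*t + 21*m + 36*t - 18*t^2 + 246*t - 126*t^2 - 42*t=24*m^2 + m*(24*t - 120) - 144*t^2 + 240*t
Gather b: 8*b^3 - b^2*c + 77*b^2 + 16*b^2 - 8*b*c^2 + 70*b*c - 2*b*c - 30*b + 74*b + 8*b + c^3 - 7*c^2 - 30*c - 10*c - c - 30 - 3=8*b^3 + b^2*(93 - c) + b*(-8*c^2 + 68*c + 52) + c^3 - 7*c^2 - 41*c - 33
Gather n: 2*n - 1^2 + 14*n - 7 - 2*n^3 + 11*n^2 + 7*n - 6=-2*n^3 + 11*n^2 + 23*n - 14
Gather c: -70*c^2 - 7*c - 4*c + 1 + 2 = -70*c^2 - 11*c + 3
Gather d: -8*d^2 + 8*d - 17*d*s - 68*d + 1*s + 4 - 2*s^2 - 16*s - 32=-8*d^2 + d*(-17*s - 60) - 2*s^2 - 15*s - 28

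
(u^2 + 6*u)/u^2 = (u + 6)/u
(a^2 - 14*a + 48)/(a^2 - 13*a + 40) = (a - 6)/(a - 5)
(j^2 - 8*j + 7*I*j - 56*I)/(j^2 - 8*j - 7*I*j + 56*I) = (j + 7*I)/(j - 7*I)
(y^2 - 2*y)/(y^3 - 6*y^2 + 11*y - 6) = y/(y^2 - 4*y + 3)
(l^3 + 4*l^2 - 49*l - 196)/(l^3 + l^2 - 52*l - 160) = (l^2 - 49)/(l^2 - 3*l - 40)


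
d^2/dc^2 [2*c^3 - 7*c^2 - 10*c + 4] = 12*c - 14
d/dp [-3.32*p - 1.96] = -3.32000000000000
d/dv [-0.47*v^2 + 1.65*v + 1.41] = 1.65 - 0.94*v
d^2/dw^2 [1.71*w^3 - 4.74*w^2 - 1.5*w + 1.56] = 10.26*w - 9.48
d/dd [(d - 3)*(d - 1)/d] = 1 - 3/d^2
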